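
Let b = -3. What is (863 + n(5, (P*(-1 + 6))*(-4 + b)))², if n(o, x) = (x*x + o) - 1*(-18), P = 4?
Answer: 419676196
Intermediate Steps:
n(o, x) = 18 + o + x² (n(o, x) = (x² + o) + 18 = (o + x²) + 18 = 18 + o + x²)
(863 + n(5, (P*(-1 + 6))*(-4 + b)))² = (863 + (18 + 5 + ((4*(-1 + 6))*(-4 - 3))²))² = (863 + (18 + 5 + ((4*5)*(-7))²))² = (863 + (18 + 5 + (20*(-7))²))² = (863 + (18 + 5 + (-140)²))² = (863 + (18 + 5 + 19600))² = (863 + 19623)² = 20486² = 419676196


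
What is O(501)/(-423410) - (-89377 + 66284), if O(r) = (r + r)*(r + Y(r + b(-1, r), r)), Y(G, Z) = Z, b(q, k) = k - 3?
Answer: 4888401563/211705 ≈ 23091.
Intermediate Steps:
b(q, k) = -3 + k
O(r) = 4*r² (O(r) = (r + r)*(r + r) = (2*r)*(2*r) = 4*r²)
O(501)/(-423410) - (-89377 + 66284) = (4*501²)/(-423410) - (-89377 + 66284) = (4*251001)*(-1/423410) - 1*(-23093) = 1004004*(-1/423410) + 23093 = -502002/211705 + 23093 = 4888401563/211705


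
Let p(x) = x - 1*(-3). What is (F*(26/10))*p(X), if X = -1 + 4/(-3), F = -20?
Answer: -104/3 ≈ -34.667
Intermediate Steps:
X = -7/3 (X = -1 + 4*(-1/3) = -1 - 4/3 = -7/3 ≈ -2.3333)
p(x) = 3 + x (p(x) = x + 3 = 3 + x)
(F*(26/10))*p(X) = (-520/10)*(3 - 7/3) = -520/10*(2/3) = -20*13/5*(2/3) = -52*2/3 = -104/3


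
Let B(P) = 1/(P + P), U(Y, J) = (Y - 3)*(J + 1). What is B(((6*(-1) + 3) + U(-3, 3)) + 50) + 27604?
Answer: 1269785/46 ≈ 27604.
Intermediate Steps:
U(Y, J) = (1 + J)*(-3 + Y) (U(Y, J) = (-3 + Y)*(1 + J) = (1 + J)*(-3 + Y))
B(P) = 1/(2*P)
B(((6*(-1) + 3) + U(-3, 3)) + 50) + 27604 = 1/(2*(((6*(-1) + 3) + (-3 - 3 - 3*3 + 3*(-3))) + 50)) + 27604 = 1/(2*(((-6 + 3) + (-3 - 3 - 9 - 9)) + 50)) + 27604 = 1/(2*((-3 - 24) + 50)) + 27604 = 1/(2*(-27 + 50)) + 27604 = (½)/23 + 27604 = (½)*(1/23) + 27604 = 1/46 + 27604 = 1269785/46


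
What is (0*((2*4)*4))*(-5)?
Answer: 0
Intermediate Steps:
(0*((2*4)*4))*(-5) = (0*(8*4))*(-5) = (0*32)*(-5) = 0*(-5) = 0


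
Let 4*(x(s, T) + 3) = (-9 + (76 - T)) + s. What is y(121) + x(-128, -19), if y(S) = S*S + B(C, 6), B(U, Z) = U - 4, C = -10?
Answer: 29227/2 ≈ 14614.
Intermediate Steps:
B(U, Z) = -4 + U
y(S) = -14 + S**2 (y(S) = S*S + (-4 - 10) = S**2 - 14 = -14 + S**2)
x(s, T) = 55/4 - T/4 + s/4 (x(s, T) = -3 + ((-9 + (76 - T)) + s)/4 = -3 + ((67 - T) + s)/4 = -3 + (67 + s - T)/4 = -3 + (67/4 - T/4 + s/4) = 55/4 - T/4 + s/4)
y(121) + x(-128, -19) = (-14 + 121**2) + (55/4 - 1/4*(-19) + (1/4)*(-128)) = (-14 + 14641) + (55/4 + 19/4 - 32) = 14627 - 27/2 = 29227/2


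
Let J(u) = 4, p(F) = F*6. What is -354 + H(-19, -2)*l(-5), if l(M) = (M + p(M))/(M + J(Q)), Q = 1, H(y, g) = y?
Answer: -1019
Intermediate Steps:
p(F) = 6*F
l(M) = 7*M/(4 + M) (l(M) = (M + 6*M)/(M + 4) = (7*M)/(4 + M) = 7*M/(4 + M))
-354 + H(-19, -2)*l(-5) = -354 - 133*(-5)/(4 - 5) = -354 - 133*(-5)/(-1) = -354 - 133*(-5)*(-1) = -354 - 19*35 = -354 - 665 = -1019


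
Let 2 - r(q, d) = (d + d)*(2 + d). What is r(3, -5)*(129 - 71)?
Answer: -1624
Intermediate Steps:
r(q, d) = 2 - 2*d*(2 + d) (r(q, d) = 2 - (d + d)*(2 + d) = 2 - 2*d*(2 + d))
r(3, -5)*(129 - 71) = (2 - 4*(-5) - 2*(-5)²)*(129 - 71) = (2 + 20 - 2*25)*58 = (2 + 20 - 50)*58 = -28*58 = -1624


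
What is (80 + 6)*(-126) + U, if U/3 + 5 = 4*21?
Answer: -10599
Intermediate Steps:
U = 237 (U = -15 + 3*(4*21) = -15 + 3*84 = -15 + 252 = 237)
(80 + 6)*(-126) + U = (80 + 6)*(-126) + 237 = 86*(-126) + 237 = -10836 + 237 = -10599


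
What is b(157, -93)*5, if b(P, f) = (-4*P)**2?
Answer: 1971920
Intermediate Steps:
b(P, f) = 16*P**2
b(157, -93)*5 = (16*157**2)*5 = (16*24649)*5 = 394384*5 = 1971920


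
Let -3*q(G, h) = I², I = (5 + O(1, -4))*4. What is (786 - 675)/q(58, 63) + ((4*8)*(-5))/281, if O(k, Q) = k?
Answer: -20637/17984 ≈ -1.1475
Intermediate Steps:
I = 24 (I = (5 + 1)*4 = 6*4 = 24)
q(G, h) = -192 (q(G, h) = -⅓*24² = -⅓*576 = -192)
(786 - 675)/q(58, 63) + ((4*8)*(-5))/281 = (786 - 675)/(-192) + ((4*8)*(-5))/281 = 111*(-1/192) + (32*(-5))*(1/281) = -37/64 - 160*1/281 = -37/64 - 160/281 = -20637/17984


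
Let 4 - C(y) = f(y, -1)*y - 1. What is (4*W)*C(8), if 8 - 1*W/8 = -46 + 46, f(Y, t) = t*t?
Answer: -768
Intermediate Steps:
f(Y, t) = t²
C(y) = 5 - y (C(y) = 4 - ((-1)²*y - 1) = 4 - (1*y - 1) = 4 - (y - 1) = 4 - (-1 + y) = 4 + (1 - y) = 5 - y)
W = 64 (W = 64 - 8*(-46 + 46) = 64 - 8*0 = 64 + 0 = 64)
(4*W)*C(8) = (4*64)*(5 - 1*8) = 256*(5 - 8) = 256*(-3) = -768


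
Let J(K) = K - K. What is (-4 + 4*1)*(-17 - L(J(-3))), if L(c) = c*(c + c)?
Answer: 0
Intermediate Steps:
J(K) = 0
L(c) = 2*c**2 (L(c) = c*(2*c) = 2*c**2)
(-4 + 4*1)*(-17 - L(J(-3))) = (-4 + 4*1)*(-17 - 2*0**2) = (-4 + 4)*(-17 - 2*0) = 0*(-17 - 1*0) = 0*(-17 + 0) = 0*(-17) = 0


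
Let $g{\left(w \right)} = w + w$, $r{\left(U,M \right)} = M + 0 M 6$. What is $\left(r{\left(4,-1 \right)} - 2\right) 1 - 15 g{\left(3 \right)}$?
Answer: $-93$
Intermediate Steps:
$r{\left(U,M \right)} = M$ ($r{\left(U,M \right)} = M + 0 \cdot 6 M = M + 0 = M$)
$g{\left(w \right)} = 2 w$
$\left(r{\left(4,-1 \right)} - 2\right) 1 - 15 g{\left(3 \right)} = \left(-1 - 2\right) 1 - 15 \cdot 2 \cdot 3 = \left(-3\right) 1 - 90 = -3 - 90 = -93$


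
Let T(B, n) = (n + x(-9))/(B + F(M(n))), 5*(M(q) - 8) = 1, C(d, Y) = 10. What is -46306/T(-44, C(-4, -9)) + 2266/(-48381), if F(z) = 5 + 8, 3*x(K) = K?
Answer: 69450232304/338667 ≈ 2.0507e+5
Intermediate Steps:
x(K) = K/3
M(q) = 41/5 (M(q) = 8 + (⅕)*1 = 8 + ⅕ = 41/5)
F(z) = 13
T(B, n) = (-3 + n)/(13 + B) (T(B, n) = (n + (⅓)*(-9))/(B + 13) = (n - 3)/(13 + B) = (-3 + n)/(13 + B))
-46306/T(-44, C(-4, -9)) + 2266/(-48381) = -46306*(13 - 44)/(-3 + 10) + 2266/(-48381) = -46306/(7/(-31)) + 2266*(-1/48381) = -46306/((-1/31*7)) - 2266/48381 = -46306/(-7/31) - 2266/48381 = -46306*(-31/7) - 2266/48381 = 1435486/7 - 2266/48381 = 69450232304/338667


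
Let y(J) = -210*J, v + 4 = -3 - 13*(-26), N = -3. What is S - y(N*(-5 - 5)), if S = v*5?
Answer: 7955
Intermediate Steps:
v = 331 (v = -4 + (-3 - 13*(-26)) = -4 + (-3 + 338) = -4 + 335 = 331)
S = 1655 (S = 331*5 = 1655)
S - y(N*(-5 - 5)) = 1655 - (-210)*(-3*(-5 - 5)) = 1655 - (-210)*(-3*(-10)) = 1655 - (-210)*30 = 1655 - 1*(-6300) = 1655 + 6300 = 7955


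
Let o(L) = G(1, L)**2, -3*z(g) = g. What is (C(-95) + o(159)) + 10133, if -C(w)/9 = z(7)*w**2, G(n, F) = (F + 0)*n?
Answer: 224939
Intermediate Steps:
G(n, F) = F*n
z(g) = -g/3
o(L) = L**2 (o(L) = (L*1)**2 = L**2)
C(w) = 21*w**2 (C(w) = -9*(-1/3*7)*w**2 = -(-21)*w**2 = 21*w**2)
(C(-95) + o(159)) + 10133 = (21*(-95)**2 + 159**2) + 10133 = (21*9025 + 25281) + 10133 = (189525 + 25281) + 10133 = 214806 + 10133 = 224939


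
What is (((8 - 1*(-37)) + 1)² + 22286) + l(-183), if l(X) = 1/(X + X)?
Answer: 8931131/366 ≈ 24402.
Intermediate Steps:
l(X) = 1/(2*X)
(((8 - 1*(-37)) + 1)² + 22286) + l(-183) = (((8 - 1*(-37)) + 1)² + 22286) + (½)/(-183) = (((8 + 37) + 1)² + 22286) + (½)*(-1/183) = ((45 + 1)² + 22286) - 1/366 = (46² + 22286) - 1/366 = (2116 + 22286) - 1/366 = 24402 - 1/366 = 8931131/366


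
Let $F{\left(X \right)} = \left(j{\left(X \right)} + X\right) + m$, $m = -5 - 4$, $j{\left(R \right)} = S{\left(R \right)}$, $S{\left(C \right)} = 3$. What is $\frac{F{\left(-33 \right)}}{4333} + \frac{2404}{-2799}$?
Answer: $- \frac{10525693}{12128067} \approx -0.86788$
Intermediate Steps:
$j{\left(R \right)} = 3$
$m = -9$ ($m = -5 - 4 = -9$)
$F{\left(X \right)} = -6 + X$ ($F{\left(X \right)} = \left(3 + X\right) - 9 = -6 + X$)
$\frac{F{\left(-33 \right)}}{4333} + \frac{2404}{-2799} = \frac{-6 - 33}{4333} + \frac{2404}{-2799} = \left(-39\right) \frac{1}{4333} + 2404 \left(- \frac{1}{2799}\right) = - \frac{39}{4333} - \frac{2404}{2799} = - \frac{10525693}{12128067}$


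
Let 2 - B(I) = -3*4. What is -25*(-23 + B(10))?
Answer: 225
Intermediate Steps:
B(I) = 14 (B(I) = 2 - (-3)*4 = 2 - 1*(-12) = 2 + 12 = 14)
-25*(-23 + B(10)) = -25*(-23 + 14) = -25*(-9) = 225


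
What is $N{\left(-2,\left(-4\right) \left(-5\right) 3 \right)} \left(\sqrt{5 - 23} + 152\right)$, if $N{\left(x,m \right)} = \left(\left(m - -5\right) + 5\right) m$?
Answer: $638400 + 12600 i \sqrt{2} \approx 6.384 \cdot 10^{5} + 17819.0 i$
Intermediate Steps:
$N{\left(x,m \right)} = m \left(10 + m\right)$ ($N{\left(x,m \right)} = \left(\left(m + 5\right) + 5\right) m = \left(\left(5 + m\right) + 5\right) m = \left(10 + m\right) m = m \left(10 + m\right)$)
$N{\left(-2,\left(-4\right) \left(-5\right) 3 \right)} \left(\sqrt{5 - 23} + 152\right) = \left(-4\right) \left(-5\right) 3 \left(10 + \left(-4\right) \left(-5\right) 3\right) \left(\sqrt{5 - 23} + 152\right) = 20 \cdot 3 \left(10 + 20 \cdot 3\right) \left(\sqrt{-18} + 152\right) = 60 \left(10 + 60\right) \left(3 i \sqrt{2} + 152\right) = 60 \cdot 70 \left(152 + 3 i \sqrt{2}\right) = 4200 \left(152 + 3 i \sqrt{2}\right) = 638400 + 12600 i \sqrt{2}$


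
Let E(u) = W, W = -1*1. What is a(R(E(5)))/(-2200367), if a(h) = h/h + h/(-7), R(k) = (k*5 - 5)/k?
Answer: 3/15402569 ≈ 1.9477e-7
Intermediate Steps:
W = -1
E(u) = -1
R(k) = (-5 + 5*k)/k (R(k) = (5*k - 5)/k = (-5 + 5*k)/k)
a(h) = 1 - h/7 (a(h) = 1 + h*(-⅐) = 1 - h/7)
a(R(E(5)))/(-2200367) = (1 - (5 - 5/(-1))/7)/(-2200367) = (1 - (5 - 5*(-1))/7)*(-1/2200367) = (1 - (5 + 5)/7)*(-1/2200367) = (1 - ⅐*10)*(-1/2200367) = (1 - 10/7)*(-1/2200367) = -3/7*(-1/2200367) = 3/15402569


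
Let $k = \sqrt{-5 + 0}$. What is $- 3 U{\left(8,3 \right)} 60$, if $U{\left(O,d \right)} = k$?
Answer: $- 180 i \sqrt{5} \approx - 402.49 i$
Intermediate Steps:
$k = i \sqrt{5}$ ($k = \sqrt{-5} = i \sqrt{5} \approx 2.2361 i$)
$U{\left(O,d \right)} = i \sqrt{5}$
$- 3 U{\left(8,3 \right)} 60 = - 3 i \sqrt{5} \cdot 60 = - 180 i \sqrt{5}$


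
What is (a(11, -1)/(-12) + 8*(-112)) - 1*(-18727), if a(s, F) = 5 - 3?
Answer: 106985/6 ≈ 17831.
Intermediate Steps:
a(s, F) = 2
(a(11, -1)/(-12) + 8*(-112)) - 1*(-18727) = (2/(-12) + 8*(-112)) - 1*(-18727) = (2*(-1/12) - 896) + 18727 = (-⅙ - 896) + 18727 = -5377/6 + 18727 = 106985/6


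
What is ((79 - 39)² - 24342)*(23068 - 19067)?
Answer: -90990742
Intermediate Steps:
((79 - 39)² - 24342)*(23068 - 19067) = (40² - 24342)*4001 = (1600 - 24342)*4001 = -22742*4001 = -90990742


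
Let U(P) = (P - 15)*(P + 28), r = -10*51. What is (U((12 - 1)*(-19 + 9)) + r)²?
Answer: 94867600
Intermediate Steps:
r = -510
U(P) = (-15 + P)*(28 + P)
(U((12 - 1)*(-19 + 9)) + r)² = ((-420 + ((12 - 1)*(-19 + 9))² + 13*((12 - 1)*(-19 + 9))) - 510)² = ((-420 + (11*(-10))² + 13*(11*(-10))) - 510)² = ((-420 + (-110)² + 13*(-110)) - 510)² = ((-420 + 12100 - 1430) - 510)² = (10250 - 510)² = 9740² = 94867600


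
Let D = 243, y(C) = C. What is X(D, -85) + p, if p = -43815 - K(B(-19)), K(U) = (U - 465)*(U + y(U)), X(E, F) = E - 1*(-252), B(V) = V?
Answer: -61712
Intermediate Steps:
X(E, F) = 252 + E (X(E, F) = E + 252 = 252 + E)
K(U) = 2*U*(-465 + U) (K(U) = (U - 465)*(U + U) = (-465 + U)*(2*U) = 2*U*(-465 + U))
p = -62207 (p = -43815 - 2*(-19)*(-465 - 19) = -43815 - 2*(-19)*(-484) = -43815 - 1*18392 = -43815 - 18392 = -62207)
X(D, -85) + p = (252 + 243) - 62207 = 495 - 62207 = -61712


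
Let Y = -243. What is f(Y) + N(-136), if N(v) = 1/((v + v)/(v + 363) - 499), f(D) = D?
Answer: -27591662/113545 ≈ -243.00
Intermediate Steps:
N(v) = 1/(-499 + 2*v/(363 + v)) (N(v) = 1/((2*v)/(363 + v) - 499) = 1/(2*v/(363 + v) - 499) = 1/(-499 + 2*v/(363 + v)))
f(Y) + N(-136) = -243 + (-363 - 1*(-136))/(181137 + 497*(-136)) = -243 + (-363 + 136)/(181137 - 67592) = -243 - 227/113545 = -27591662/113545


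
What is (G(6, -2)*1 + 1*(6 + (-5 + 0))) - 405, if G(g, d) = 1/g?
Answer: -2423/6 ≈ -403.83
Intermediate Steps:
(G(6, -2)*1 + 1*(6 + (-5 + 0))) - 405 = (1/6 + 1*(6 + (-5 + 0))) - 405 = ((1/6)*1 + 1*(6 - 5)) - 405 = (1/6 + 1*1) - 405 = (1/6 + 1) - 405 = 7/6 - 405 = -2423/6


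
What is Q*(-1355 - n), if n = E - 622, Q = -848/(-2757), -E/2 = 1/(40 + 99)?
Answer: -86398480/383223 ≈ -225.45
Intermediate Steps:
E = -2/139 (E = -2/(40 + 99) = -2/139 ≈ -0.014388)
Q = 848/2757 (Q = -848*(-1/2757) = 848/2757 ≈ 0.30758)
n = -86460/139 (n = -2/139 - 622 = -86460/139 ≈ -622.01)
Q*(-1355 - n) = 848*(-1355 - 1*(-86460/139))/2757 = 848*(-1355 + 86460/139)/2757 = (848/2757)*(-101885/139) = -86398480/383223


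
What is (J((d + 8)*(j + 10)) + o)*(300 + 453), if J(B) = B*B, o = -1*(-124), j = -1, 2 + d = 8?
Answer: 12048000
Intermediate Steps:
d = 6 (d = -2 + 8 = 6)
o = 124
J(B) = B**2
(J((d + 8)*(j + 10)) + o)*(300 + 453) = (((6 + 8)*(-1 + 10))**2 + 124)*(300 + 453) = ((14*9)**2 + 124)*753 = (126**2 + 124)*753 = (15876 + 124)*753 = 16000*753 = 12048000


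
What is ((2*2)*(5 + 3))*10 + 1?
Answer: 321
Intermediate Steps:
((2*2)*(5 + 3))*10 + 1 = (4*8)*10 + 1 = 32*10 + 1 = 320 + 1 = 321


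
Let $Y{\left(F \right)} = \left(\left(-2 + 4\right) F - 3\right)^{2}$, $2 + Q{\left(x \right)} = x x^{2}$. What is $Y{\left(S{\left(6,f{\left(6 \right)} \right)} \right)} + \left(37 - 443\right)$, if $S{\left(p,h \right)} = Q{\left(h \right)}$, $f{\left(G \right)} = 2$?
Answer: $-325$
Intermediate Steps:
$Q{\left(x \right)} = -2 + x^{3}$ ($Q{\left(x \right)} = -2 + x x^{2} = -2 + x^{3}$)
$S{\left(p,h \right)} = -2 + h^{3}$
$Y{\left(F \right)} = \left(-3 + 2 F\right)^{2}$ ($Y{\left(F \right)} = \left(2 F - 3\right)^{2} = \left(-3 + 2 F\right)^{2}$)
$Y{\left(S{\left(6,f{\left(6 \right)} \right)} \right)} + \left(37 - 443\right) = \left(-3 + 2 \left(-2 + 2^{3}\right)\right)^{2} + \left(37 - 443\right) = \left(-3 + 2 \left(-2 + 8\right)\right)^{2} + \left(37 - 443\right) = \left(-3 + 2 \cdot 6\right)^{2} - 406 = \left(-3 + 12\right)^{2} - 406 = 9^{2} - 406 = 81 - 406 = -325$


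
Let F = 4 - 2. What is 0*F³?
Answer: 0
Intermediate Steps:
F = 2
0*F³ = 0*2³ = 0*8 = 0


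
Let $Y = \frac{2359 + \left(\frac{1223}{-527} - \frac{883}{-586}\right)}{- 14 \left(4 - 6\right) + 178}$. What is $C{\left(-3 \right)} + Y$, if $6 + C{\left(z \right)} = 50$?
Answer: $\frac{3527422369}{63617332} \approx 55.448$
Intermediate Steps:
$C{\left(z \right)} = 44$ ($C{\left(z \right)} = -6 + 50 = 44$)
$Y = \frac{728259761}{63617332}$ ($Y = \frac{2359 + \left(1223 \left(- \frac{1}{527}\right) - - \frac{883}{586}\right)}{\left(-14\right) \left(-2\right) + 178} = \frac{2359 + \left(- \frac{1223}{527} + \frac{883}{586}\right)}{28 + 178} = \frac{2359 - \frac{251337}{308822}}{206} = \frac{728259761}{308822} \cdot \frac{1}{206} = \frac{728259761}{63617332} \approx 11.448$)
$C{\left(-3 \right)} + Y = 44 + \frac{728259761}{63617332} = \frac{3527422369}{63617332}$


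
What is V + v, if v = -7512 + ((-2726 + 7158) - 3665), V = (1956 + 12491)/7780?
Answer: -52461653/7780 ≈ -6743.1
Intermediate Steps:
V = 14447/7780 (V = 14447*(1/7780) = 14447/7780 ≈ 1.8569)
v = -6745 (v = -7512 + (4432 - 3665) = -7512 + 767 = -6745)
V + v = 14447/7780 - 6745 = -52461653/7780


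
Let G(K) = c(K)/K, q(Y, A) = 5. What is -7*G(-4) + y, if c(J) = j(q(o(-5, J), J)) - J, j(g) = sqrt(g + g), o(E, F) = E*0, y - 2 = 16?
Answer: 25 + 7*sqrt(10)/4 ≈ 30.534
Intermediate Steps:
y = 18 (y = 2 + 16 = 18)
o(E, F) = 0
j(g) = sqrt(2)*sqrt(g) (j(g) = sqrt(2*g) = sqrt(2)*sqrt(g))
c(J) = sqrt(10) - J (c(J) = sqrt(2)*sqrt(5) - J = sqrt(10) - J)
G(K) = (sqrt(10) - K)/K
-7*G(-4) + y = -7*(sqrt(10) - 1*(-4))/(-4) + 18 = -(-7)*(sqrt(10) + 4)/4 + 18 = -(-7)*(4 + sqrt(10))/4 + 18 = -7*(-1 - sqrt(10)/4) + 18 = (7 + 7*sqrt(10)/4) + 18 = 25 + 7*sqrt(10)/4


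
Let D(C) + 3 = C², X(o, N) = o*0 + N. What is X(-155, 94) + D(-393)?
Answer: 154540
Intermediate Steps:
X(o, N) = N (X(o, N) = 0 + N = N)
D(C) = -3 + C²
X(-155, 94) + D(-393) = 94 + (-3 + (-393)²) = 94 + (-3 + 154449) = 94 + 154446 = 154540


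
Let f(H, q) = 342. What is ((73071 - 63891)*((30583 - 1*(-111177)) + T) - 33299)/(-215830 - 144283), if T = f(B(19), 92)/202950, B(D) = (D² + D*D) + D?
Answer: -225729579203/62465755 ≈ -3613.7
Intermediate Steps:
B(D) = D + 2*D² (B(D) = (D² + D²) + D = 2*D² + D = D + 2*D²)
T = 19/11275 (T = 342/202950 = 342*(1/202950) = 19/11275 ≈ 0.0016851)
((73071 - 63891)*((30583 - 1*(-111177)) + T) - 33299)/(-215830 - 144283) = ((73071 - 63891)*((30583 - 1*(-111177)) + 19/11275) - 33299)/(-215830 - 144283) = (9180*((30583 + 111177) + 19/11275) - 33299)/(-360113) = (9180*(141760 + 19/11275) - 33299)*(-1/360113) = (9180*(1598344019/11275) - 33299)*(-1/360113) = (2934559618884/2255 - 33299)*(-1/360113) = (2934484529639/2255)*(-1/360113) = -225729579203/62465755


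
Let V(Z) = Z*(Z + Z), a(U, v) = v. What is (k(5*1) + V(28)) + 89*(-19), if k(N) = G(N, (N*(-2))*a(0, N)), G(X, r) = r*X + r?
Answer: -423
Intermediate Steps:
V(Z) = 2*Z² (V(Z) = Z*(2*Z) = 2*Z²)
G(X, r) = r + X*r (G(X, r) = X*r + r = r + X*r)
k(N) = -2*N²*(1 + N) (k(N) = ((N*(-2))*N)*(1 + N) = ((-2*N)*N)*(1 + N) = (-2*N²)*(1 + N) = -2*N²*(1 + N))
(k(5*1) + V(28)) + 89*(-19) = (2*(5*1)²*(-1 - 5) + 2*28²) + 89*(-19) = (2*5²*(-1 - 1*5) + 2*784) - 1691 = (2*25*(-1 - 5) + 1568) - 1691 = (2*25*(-6) + 1568) - 1691 = (-300 + 1568) - 1691 = 1268 - 1691 = -423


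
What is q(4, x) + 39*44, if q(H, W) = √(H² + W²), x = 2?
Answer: 1716 + 2*√5 ≈ 1720.5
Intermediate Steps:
q(4, x) + 39*44 = √(4² + 2²) + 39*44 = √(16 + 4) + 1716 = √20 + 1716 = 2*√5 + 1716 = 1716 + 2*√5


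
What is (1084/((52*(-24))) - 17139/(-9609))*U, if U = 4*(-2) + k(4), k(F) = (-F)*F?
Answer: -914443/41639 ≈ -21.961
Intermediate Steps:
k(F) = -F**2
U = -24 (U = 4*(-2) - 1*4**2 = -8 - 1*16 = -8 - 16 = -24)
(1084/((52*(-24))) - 17139/(-9609))*U = (1084/((52*(-24))) - 17139/(-9609))*(-24) = (1084/(-1248) - 17139*(-1/9609))*(-24) = (1084*(-1/1248) + 5713/3203)*(-24) = (-271/312 + 5713/3203)*(-24) = (914443/999336)*(-24) = -914443/41639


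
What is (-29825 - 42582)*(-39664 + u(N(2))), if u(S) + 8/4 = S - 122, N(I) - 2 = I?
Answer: 2880640088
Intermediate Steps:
N(I) = 2 + I
u(S) = -124 + S (u(S) = -2 + (S - 122) = -2 + (-122 + S) = -124 + S)
(-29825 - 42582)*(-39664 + u(N(2))) = (-29825 - 42582)*(-39664 + (-124 + (2 + 2))) = -72407*(-39664 + (-124 + 4)) = -72407*(-39664 - 120) = -72407*(-39784) = 2880640088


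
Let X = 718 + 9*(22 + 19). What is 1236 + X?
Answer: 2323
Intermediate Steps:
X = 1087 (X = 718 + 9*41 = 718 + 369 = 1087)
1236 + X = 1236 + 1087 = 2323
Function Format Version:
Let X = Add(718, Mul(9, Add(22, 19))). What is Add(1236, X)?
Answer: 2323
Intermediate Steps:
X = 1087 (X = Add(718, Mul(9, 41)) = Add(718, 369) = 1087)
Add(1236, X) = Add(1236, 1087) = 2323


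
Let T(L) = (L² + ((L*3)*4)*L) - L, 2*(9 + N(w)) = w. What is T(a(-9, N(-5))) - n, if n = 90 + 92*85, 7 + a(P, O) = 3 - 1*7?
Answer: -6326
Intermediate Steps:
N(w) = -9 + w/2
a(P, O) = -11 (a(P, O) = -7 + (3 - 1*7) = -7 + (3 - 7) = -7 - 4 = -11)
T(L) = -L + 13*L² (T(L) = (L² + ((3*L)*4)*L) - L = (L² + (12*L)*L) - L = (L² + 12*L²) - L = 13*L² - L = -L + 13*L²)
n = 7910 (n = 90 + 7820 = 7910)
T(a(-9, N(-5))) - n = -11*(-1 + 13*(-11)) - 1*7910 = -11*(-1 - 143) - 7910 = -11*(-144) - 7910 = 1584 - 7910 = -6326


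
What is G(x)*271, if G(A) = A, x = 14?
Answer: 3794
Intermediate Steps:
G(x)*271 = 14*271 = 3794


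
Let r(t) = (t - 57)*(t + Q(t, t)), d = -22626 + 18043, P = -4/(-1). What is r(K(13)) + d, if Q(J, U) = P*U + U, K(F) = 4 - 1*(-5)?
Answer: -7175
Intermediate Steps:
P = 4 (P = -4*(-1) = 4)
K(F) = 9 (K(F) = 4 + 5 = 9)
d = -4583
Q(J, U) = 5*U (Q(J, U) = 4*U + U = 5*U)
r(t) = 6*t*(-57 + t) (r(t) = (t - 57)*(t + 5*t) = (-57 + t)*(6*t) = 6*t*(-57 + t))
r(K(13)) + d = 6*9*(-57 + 9) - 4583 = 6*9*(-48) - 4583 = -2592 - 4583 = -7175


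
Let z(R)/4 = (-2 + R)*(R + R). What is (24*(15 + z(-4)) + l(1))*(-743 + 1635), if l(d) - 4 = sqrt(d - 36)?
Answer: 4435024 + 892*I*sqrt(35) ≈ 4.435e+6 + 5277.1*I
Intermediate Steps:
l(d) = 4 + sqrt(-36 + d) (l(d) = 4 + sqrt(d - 36) = 4 + sqrt(-36 + d))
z(R) = 8*R*(-2 + R) (z(R) = 4*((-2 + R)*(R + R)) = 4*((-2 + R)*(2*R)) = 4*(2*R*(-2 + R)) = 8*R*(-2 + R))
(24*(15 + z(-4)) + l(1))*(-743 + 1635) = (24*(15 + 8*(-4)*(-2 - 4)) + (4 + sqrt(-36 + 1)))*(-743 + 1635) = (24*(15 + 8*(-4)*(-6)) + (4 + sqrt(-35)))*892 = (24*(15 + 192) + (4 + I*sqrt(35)))*892 = (24*207 + (4 + I*sqrt(35)))*892 = (4968 + (4 + I*sqrt(35)))*892 = (4972 + I*sqrt(35))*892 = 4435024 + 892*I*sqrt(35)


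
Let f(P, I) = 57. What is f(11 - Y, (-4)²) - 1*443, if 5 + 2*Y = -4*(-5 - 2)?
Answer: -386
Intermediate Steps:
Y = 23/2 (Y = -5/2 + (-4*(-5 - 2))/2 = -5/2 + (-4*(-7))/2 = -5/2 + (½)*28 = -5/2 + 14 = 23/2 ≈ 11.500)
f(11 - Y, (-4)²) - 1*443 = 57 - 1*443 = 57 - 443 = -386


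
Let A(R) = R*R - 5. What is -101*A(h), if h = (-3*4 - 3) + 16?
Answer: 404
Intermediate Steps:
h = 1 (h = (-12 - 3) + 16 = -15 + 16 = 1)
A(R) = -5 + R² (A(R) = R² - 5 = -5 + R²)
-101*A(h) = -101*(-5 + 1²) = -101*(-5 + 1) = -101*(-4) = 404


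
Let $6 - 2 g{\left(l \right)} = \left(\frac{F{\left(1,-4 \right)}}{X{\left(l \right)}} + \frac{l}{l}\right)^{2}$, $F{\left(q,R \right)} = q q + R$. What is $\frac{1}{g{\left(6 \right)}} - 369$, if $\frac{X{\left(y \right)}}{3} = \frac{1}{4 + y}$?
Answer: $- \frac{27677}{75} \approx -369.03$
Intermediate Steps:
$F{\left(q,R \right)} = R + q^{2}$ ($F{\left(q,R \right)} = q^{2} + R = R + q^{2}$)
$X{\left(y \right)} = \frac{3}{4 + y}$
$g{\left(l \right)} = 3 - \frac{\left(-3 - l\right)^{2}}{2}$ ($g{\left(l \right)} = 3 - \frac{\left(\frac{-4 + 1^{2}}{3 \frac{1}{4 + l}} + \frac{l}{l}\right)^{2}}{2} = 3 - \frac{\left(\left(-4 + 1\right) \left(\frac{4}{3} + \frac{l}{3}\right) + 1\right)^{2}}{2} = 3 - \frac{\left(- 3 \left(\frac{4}{3} + \frac{l}{3}\right) + 1\right)^{2}}{2} = 3 - \frac{\left(\left(-4 - l\right) + 1\right)^{2}}{2} = 3 - \frac{\left(-3 - l\right)^{2}}{2}$)
$\frac{1}{g{\left(6 \right)}} - 369 = \frac{1}{3 - \frac{\left(3 + 6\right)^{2}}{2}} - 369 = \frac{1}{3 - \frac{9^{2}}{2}} - 369 = \frac{1}{3 - \frac{81}{2}} - 369 = \frac{1}{- \frac{75}{2}} - 369 = - \frac{2}{75} - 369 = - \frac{27677}{75}$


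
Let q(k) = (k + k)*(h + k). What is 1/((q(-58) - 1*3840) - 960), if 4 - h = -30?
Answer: -1/2016 ≈ -0.00049603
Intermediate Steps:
h = 34 (h = 4 - 1*(-30) = 4 + 30 = 34)
q(k) = 2*k*(34 + k) (q(k) = (k + k)*(34 + k) = (2*k)*(34 + k) = 2*k*(34 + k))
1/((q(-58) - 1*3840) - 960) = 1/((2*(-58)*(34 - 58) - 1*3840) - 960) = 1/((2*(-58)*(-24) - 3840) - 960) = 1/((2784 - 3840) - 960) = 1/(-1056 - 960) = 1/(-2016) = -1/2016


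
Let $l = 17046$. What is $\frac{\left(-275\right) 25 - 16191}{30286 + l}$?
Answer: $- \frac{11533}{23666} \approx -0.48732$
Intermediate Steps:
$\frac{\left(-275\right) 25 - 16191}{30286 + l} = \frac{\left(-275\right) 25 - 16191}{30286 + 17046} = \frac{-6875 - 16191}{47332} = \left(-23066\right) \frac{1}{47332} = - \frac{11533}{23666}$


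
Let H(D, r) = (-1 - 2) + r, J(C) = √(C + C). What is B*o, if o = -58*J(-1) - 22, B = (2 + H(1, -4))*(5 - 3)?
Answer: 220 + 580*I*√2 ≈ 220.0 + 820.24*I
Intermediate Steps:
J(C) = √2*√C (J(C) = √(2*C) = √2*√C)
H(D, r) = -3 + r
B = -10 (B = (2 + (-3 - 4))*(5 - 3) = (2 - 7)*2 = -5*2 = -10)
o = -22 - 58*I*√2 (o = -58*√2*√(-1) - 22 = -58*√2*I - 22 = -58*I*√2 - 22 = -22 - 58*I*√2 ≈ -22.0 - 82.024*I)
B*o = -10*(-22 - 58*I*√2) = 220 + 580*I*√2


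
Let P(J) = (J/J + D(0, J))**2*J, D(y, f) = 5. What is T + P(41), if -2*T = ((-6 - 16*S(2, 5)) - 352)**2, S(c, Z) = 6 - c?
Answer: -87566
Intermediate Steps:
P(J) = 36*J (P(J) = (J/J + 5)**2*J = (1 + 5)**2*J = 6**2*J = 36*J)
T = -89042 (T = -((-6 - 16*(6 - 1*2)) - 352)**2/2 = -((-6 - 16*(6 - 2)) - 352)**2/2 = -((-6 - 16*4) - 352)**2/2 = -((-6 - 64) - 352)**2/2 = -(-70 - 352)**2/2 = -1/2*(-422)**2 = -1/2*178084 = -89042)
T + P(41) = -89042 + 36*41 = -89042 + 1476 = -87566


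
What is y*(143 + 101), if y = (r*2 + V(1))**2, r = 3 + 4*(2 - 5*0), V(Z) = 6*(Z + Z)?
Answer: 282064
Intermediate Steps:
V(Z) = 12*Z (V(Z) = 6*(2*Z) = 12*Z)
r = 11 (r = 3 + 4*(2 + 0) = 3 + 4*2 = 3 + 8 = 11)
y = 1156 (y = (11*2 + 12*1)**2 = (22 + 12)**2 = 34**2 = 1156)
y*(143 + 101) = 1156*(143 + 101) = 1156*244 = 282064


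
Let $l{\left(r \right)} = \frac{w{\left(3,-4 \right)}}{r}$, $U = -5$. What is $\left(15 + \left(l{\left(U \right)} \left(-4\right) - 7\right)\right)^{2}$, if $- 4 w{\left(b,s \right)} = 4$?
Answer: $\frac{1296}{25} \approx 51.84$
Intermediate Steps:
$w{\left(b,s \right)} = -1$ ($w{\left(b,s \right)} = \left(- \frac{1}{4}\right) 4 = -1$)
$l{\left(r \right)} = - \frac{1}{r}$
$\left(15 + \left(l{\left(U \right)} \left(-4\right) - 7\right)\right)^{2} = \left(15 - \left(7 - - \frac{1}{-5} \left(-4\right)\right)\right)^{2} = \left(15 - \left(7 - \left(-1\right) \left(- \frac{1}{5}\right) \left(-4\right)\right)\right)^{2} = \left(15 + \left(\frac{1}{5} \left(-4\right) - 7\right)\right)^{2} = \left(15 - \frac{39}{5}\right)^{2} = \left(\frac{36}{5}\right)^{2} = \frac{1296}{25}$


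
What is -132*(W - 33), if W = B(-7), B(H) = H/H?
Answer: 4224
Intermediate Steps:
B(H) = 1
W = 1
-132*(W - 33) = -132*(1 - 33) = -132*(-32) = 4224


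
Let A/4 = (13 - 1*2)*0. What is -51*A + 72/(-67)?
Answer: -72/67 ≈ -1.0746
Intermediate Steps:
A = 0 (A = 4*((13 - 1*2)*0) = 4*((13 - 2)*0) = 4*(11*0) = 4*0 = 0)
-51*A + 72/(-67) = -51*0 + 72/(-67) = 0 + 72*(-1/67) = 0 - 72/67 = -72/67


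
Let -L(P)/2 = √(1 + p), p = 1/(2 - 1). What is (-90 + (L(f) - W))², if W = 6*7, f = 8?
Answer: 17432 + 528*√2 ≈ 18179.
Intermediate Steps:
W = 42
p = 1 (p = 1/1 = 1)
L(P) = -2*√2 (L(P) = -2*√(1 + 1) = -2*√2)
(-90 + (L(f) - W))² = (-90 + (-2*√2 - 1*42))² = (-90 + (-2*√2 - 42))² = (-90 + (-42 - 2*√2))² = (-132 - 2*√2)²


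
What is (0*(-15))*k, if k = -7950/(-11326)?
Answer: 0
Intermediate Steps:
k = 3975/5663 (k = -7950*(-1/11326) = 3975/5663 ≈ 0.70192)
(0*(-15))*k = (0*(-15))*(3975/5663) = 0*(3975/5663) = 0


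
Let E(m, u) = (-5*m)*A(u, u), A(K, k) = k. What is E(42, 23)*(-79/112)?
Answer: 27255/8 ≈ 3406.9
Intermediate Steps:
E(m, u) = -5*m*u (E(m, u) = (-5*m)*u = -5*m*u)
E(42, 23)*(-79/112) = (-5*42*23)*(-79/112) = -(-381570)/112 = -4830*(-79/112) = 27255/8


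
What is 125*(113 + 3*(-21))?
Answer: 6250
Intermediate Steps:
125*(113 + 3*(-21)) = 125*(113 - 63) = 125*50 = 6250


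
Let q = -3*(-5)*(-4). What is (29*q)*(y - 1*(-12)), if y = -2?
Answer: -17400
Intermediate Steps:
q = -60 (q = 15*(-4) = -60)
(29*q)*(y - 1*(-12)) = (29*(-60))*(-2 - 1*(-12)) = -1740*(-2 + 12) = -1740*10 = -17400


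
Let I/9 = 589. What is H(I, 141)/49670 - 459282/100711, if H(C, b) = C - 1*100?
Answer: -22288739029/5002315370 ≈ -4.4557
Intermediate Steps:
I = 5301 (I = 9*589 = 5301)
H(C, b) = -100 + C (H(C, b) = C - 100 = -100 + C)
H(I, 141)/49670 - 459282/100711 = (-100 + 5301)/49670 - 459282/100711 = 5201*(1/49670) - 459282*1/100711 = 5201/49670 - 459282/100711 = -22288739029/5002315370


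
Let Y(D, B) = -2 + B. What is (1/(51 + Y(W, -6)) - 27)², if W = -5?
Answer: 1345600/1849 ≈ 727.75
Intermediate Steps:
(1/(51 + Y(W, -6)) - 27)² = (1/(51 + (-2 - 6)) - 27)² = (1/(51 - 8) - 27)² = (1/43 - 27)² = (-1160/43)² = 1345600/1849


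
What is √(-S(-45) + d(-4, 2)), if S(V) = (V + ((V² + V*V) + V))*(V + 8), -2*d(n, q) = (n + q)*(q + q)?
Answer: 2*√36631 ≈ 382.78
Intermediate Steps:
d(n, q) = -q*(n + q) (d(n, q) = -(n + q)*(q + q)/2 = -(n + q)*2*q/2 = -q*(n + q))
S(V) = (8 + V)*(2*V + 2*V²) (S(V) = (V + ((V² + V²) + V))*(8 + V) = (V + (2*V² + V))*(8 + V) = (V + (V + 2*V²))*(8 + V) = (2*V + 2*V²)*(8 + V) = (8 + V)*(2*V + 2*V²))
√(-S(-45) + d(-4, 2)) = √(-2*(-45)*(8 + (-45)² + 9*(-45)) - 1*2*(-4 + 2)) = √(-2*(-45)*(8 + 2025 - 405) - 1*2*(-2)) = √(-2*(-45)*1628 + 4) = √(-1*(-146520) + 4) = √(146520 + 4) = √146524 = 2*√36631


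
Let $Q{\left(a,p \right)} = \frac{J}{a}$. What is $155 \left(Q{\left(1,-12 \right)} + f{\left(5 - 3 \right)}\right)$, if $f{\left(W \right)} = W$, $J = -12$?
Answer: $-1550$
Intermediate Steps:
$Q{\left(a,p \right)} = - \frac{12}{a}$
$155 \left(Q{\left(1,-12 \right)} + f{\left(5 - 3 \right)}\right) = 155 \left(- \frac{12}{1} + \left(5 - 3\right)\right) = 155 \left(\left(-12\right) 1 + 2\right) = 155 \left(-12 + 2\right) = 155 \left(-10\right) = -1550$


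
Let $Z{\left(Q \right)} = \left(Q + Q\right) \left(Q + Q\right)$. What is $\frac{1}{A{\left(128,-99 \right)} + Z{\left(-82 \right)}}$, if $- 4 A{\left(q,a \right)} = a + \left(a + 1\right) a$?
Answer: $\frac{4}{97981} \approx 4.0824 \cdot 10^{-5}$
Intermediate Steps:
$Z{\left(Q \right)} = 4 Q^{2}$ ($Z{\left(Q \right)} = 2 Q 2 Q = 4 Q^{2}$)
$A{\left(q,a \right)} = - \frac{a}{4} - \frac{a \left(1 + a\right)}{4}$ ($A{\left(q,a \right)} = - \frac{a + \left(a + 1\right) a}{4} = - \frac{a + \left(1 + a\right) a}{4} = - \frac{a + a \left(1 + a\right)}{4} = - \frac{a}{4} - \frac{a \left(1 + a\right)}{4}$)
$\frac{1}{A{\left(128,-99 \right)} + Z{\left(-82 \right)}} = \frac{1}{\left(- \frac{1}{4}\right) \left(-99\right) \left(2 - 99\right) + 4 \left(-82\right)^{2}} = \frac{1}{\left(- \frac{1}{4}\right) \left(-99\right) \left(-97\right) + 4 \cdot 6724} = \frac{1}{- \frac{9603}{4} + 26896} = \frac{1}{\frac{97981}{4}} = \frac{4}{97981}$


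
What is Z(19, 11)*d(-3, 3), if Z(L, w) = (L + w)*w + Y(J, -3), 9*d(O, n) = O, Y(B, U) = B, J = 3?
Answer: -111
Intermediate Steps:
d(O, n) = O/9
Z(L, w) = 3 + w*(L + w) (Z(L, w) = (L + w)*w + 3 = w*(L + w) + 3 = 3 + w*(L + w))
Z(19, 11)*d(-3, 3) = (3 + 11² + 19*11)*((⅑)*(-3)) = (3 + 121 + 209)*(-⅓) = 333*(-⅓) = -111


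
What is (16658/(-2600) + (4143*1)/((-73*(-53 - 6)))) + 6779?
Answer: 37925811797/5599100 ≈ 6773.6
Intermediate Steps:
(16658/(-2600) + (4143*1)/((-73*(-53 - 6)))) + 6779 = (16658*(-1/2600) + 4143/((-73*(-59)))) + 6779 = (-8329/1300 + 4143/4307) + 6779 = -30487103/5599100 + 6779 = 37925811797/5599100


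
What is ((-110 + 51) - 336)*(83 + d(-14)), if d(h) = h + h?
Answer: -21725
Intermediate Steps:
d(h) = 2*h
((-110 + 51) - 336)*(83 + d(-14)) = ((-110 + 51) - 336)*(83 + 2*(-14)) = (-59 - 336)*(83 - 28) = -395*55 = -21725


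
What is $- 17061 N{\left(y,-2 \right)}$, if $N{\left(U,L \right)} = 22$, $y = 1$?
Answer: $-375342$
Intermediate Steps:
$- 17061 N{\left(y,-2 \right)} = \left(-17061\right) 22 = -375342$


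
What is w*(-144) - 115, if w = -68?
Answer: 9677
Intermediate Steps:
w*(-144) - 115 = -68*(-144) - 115 = 9792 - 115 = 9677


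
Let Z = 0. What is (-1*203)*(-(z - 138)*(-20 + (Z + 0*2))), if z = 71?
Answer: 272020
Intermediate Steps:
(-1*203)*(-(z - 138)*(-20 + (Z + 0*2))) = (-1*203)*(-(71 - 138)*(-20 + (0 + 0*2))) = -(-203)*(-67*(-20 + (0 + 0))) = -(-203)*(-67*(-20 + 0)) = -(-203)*(-67*(-20)) = -(-203)*1340 = -203*(-1340) = 272020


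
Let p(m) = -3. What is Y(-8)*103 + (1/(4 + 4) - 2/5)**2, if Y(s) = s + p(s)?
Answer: -1812679/1600 ≈ -1132.9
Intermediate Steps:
Y(s) = -3 + s (Y(s) = s - 3 = -3 + s)
Y(-8)*103 + (1/(4 + 4) - 2/5)**2 = (-3 - 8)*103 + (1/(4 + 4) - 2/5)**2 = -11*103 + (1/8 - 2*1/5)**2 = -1133 + (1/8 - 2/5)**2 = -1133 + (-11/40)**2 = -1133 + 121/1600 = -1812679/1600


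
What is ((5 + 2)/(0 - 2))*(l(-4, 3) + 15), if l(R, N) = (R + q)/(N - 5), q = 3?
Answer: -217/4 ≈ -54.250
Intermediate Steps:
l(R, N) = (3 + R)/(-5 + N) (l(R, N) = (R + 3)/(N - 5) = (3 + R)/(-5 + N))
((5 + 2)/(0 - 2))*(l(-4, 3) + 15) = ((5 + 2)/(0 - 2))*((3 - 4)/(-5 + 3) + 15) = (7/(-2))*(-1/(-2) + 15) = (7*(-½))*(-½*(-1) + 15) = -7*(½ + 15)/2 = -7/2*31/2 = -217/4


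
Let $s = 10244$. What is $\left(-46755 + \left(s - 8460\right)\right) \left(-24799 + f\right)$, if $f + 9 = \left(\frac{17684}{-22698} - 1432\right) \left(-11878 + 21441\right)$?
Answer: $\frac{7005661502966762}{11349} \approx 6.1729 \cdot 10^{11}$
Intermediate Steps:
$f = - \frac{155500315571}{11349}$ ($f = -9 + \left(\frac{17684}{-22698} - 1432\right) \left(-11878 + 21441\right) = -9 + \left(17684 \left(- \frac{1}{22698}\right) - 1432\right) 9563 = -9 + \left(- \frac{8842}{11349} - 1432\right) 9563 = -9 - \frac{155500213430}{11349} = - \frac{155500315571}{11349} \approx -1.3702 \cdot 10^{7}$)
$\left(-46755 + \left(s - 8460\right)\right) \left(-24799 + f\right) = \left(-46755 + \left(10244 - 8460\right)\right) \left(-24799 - \frac{155500315571}{11349}\right) = \left(-46755 + 1784\right) \left(- \frac{155781759422}{11349}\right) = \left(-44971\right) \left(- \frac{155781759422}{11349}\right) = \frac{7005661502966762}{11349}$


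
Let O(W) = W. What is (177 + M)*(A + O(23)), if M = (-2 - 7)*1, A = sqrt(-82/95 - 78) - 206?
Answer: -30744 + 336*I*sqrt(177935)/95 ≈ -30744.0 + 1491.9*I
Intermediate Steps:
A = -206 + 2*I*sqrt(177935)/95 (A = sqrt(-82*1/95 - 78) - 206 = sqrt(-82/95 - 78) - 206 = sqrt(-7492/95) - 206 = 2*I*sqrt(177935)/95 - 206 = -206 + 2*I*sqrt(177935)/95 ≈ -206.0 + 8.8805*I)
M = -9 (M = -9*1 = -9)
(177 + M)*(A + O(23)) = (177 - 9)*((-206 + 2*I*sqrt(177935)/95) + 23) = 168*(-183 + 2*I*sqrt(177935)/95) = -30744 + 336*I*sqrt(177935)/95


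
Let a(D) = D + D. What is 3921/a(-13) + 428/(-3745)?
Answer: -137339/910 ≈ -150.92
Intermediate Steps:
a(D) = 2*D
3921/a(-13) + 428/(-3745) = 3921/((2*(-13))) + 428/(-3745) = 3921/(-26) + 428*(-1/3745) = 3921*(-1/26) - 4/35 = -3921/26 - 4/35 = -137339/910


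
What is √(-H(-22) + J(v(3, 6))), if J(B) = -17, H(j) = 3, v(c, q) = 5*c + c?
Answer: 2*I*√5 ≈ 4.4721*I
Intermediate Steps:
v(c, q) = 6*c
√(-H(-22) + J(v(3, 6))) = √(-1*3 - 17) = √(-3 - 17) = √(-20) = 2*I*√5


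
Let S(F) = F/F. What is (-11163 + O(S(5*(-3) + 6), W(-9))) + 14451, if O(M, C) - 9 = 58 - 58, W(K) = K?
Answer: 3297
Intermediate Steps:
S(F) = 1
O(M, C) = 9 (O(M, C) = 9 + (58 - 58) = 9 + 0 = 9)
(-11163 + O(S(5*(-3) + 6), W(-9))) + 14451 = (-11163 + 9) + 14451 = -11154 + 14451 = 3297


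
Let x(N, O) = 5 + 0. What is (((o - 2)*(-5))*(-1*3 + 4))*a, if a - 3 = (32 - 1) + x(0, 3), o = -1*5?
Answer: 1365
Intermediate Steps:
o = -5
x(N, O) = 5
a = 39 (a = 3 + ((32 - 1) + 5) = 3 + (31 + 5) = 3 + 36 = 39)
(((o - 2)*(-5))*(-1*3 + 4))*a = (((-5 - 2)*(-5))*(-1*3 + 4))*39 = ((-7*(-5))*(-3 + 4))*39 = (35*1)*39 = 35*39 = 1365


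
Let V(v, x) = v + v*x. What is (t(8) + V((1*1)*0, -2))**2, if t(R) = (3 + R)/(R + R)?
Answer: 121/256 ≈ 0.47266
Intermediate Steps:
t(R) = (3 + R)/(2*R) (t(R) = (3 + R)/((2*R)) = (3 + R)*(1/(2*R)) = (3 + R)/(2*R))
(t(8) + V((1*1)*0, -2))**2 = ((1/2)*(3 + 8)/8 + ((1*1)*0)*(1 - 2))**2 = ((1/2)*(1/8)*11 + (1*0)*(-1))**2 = (11/16 + 0*(-1))**2 = (11/16 + 0)**2 = (11/16)**2 = 121/256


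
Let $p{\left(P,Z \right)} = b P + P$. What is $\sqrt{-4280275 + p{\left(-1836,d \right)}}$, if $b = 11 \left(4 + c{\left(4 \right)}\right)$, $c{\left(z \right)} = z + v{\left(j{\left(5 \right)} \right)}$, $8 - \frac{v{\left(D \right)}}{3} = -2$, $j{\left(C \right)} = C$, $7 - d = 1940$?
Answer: $i \sqrt{5049559} \approx 2247.1 i$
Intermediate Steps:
$d = -1933$ ($d = 7 - 1940 = -1933$)
$v{\left(D \right)} = 30$ ($v{\left(D \right)} = 24 - -6 = 24 + 6 = 30$)
$c{\left(z \right)} = 30 + z$ ($c{\left(z \right)} = z + 30 = 30 + z$)
$b = 418$ ($b = 11 \left(4 + \left(30 + 4\right)\right) = 11 \left(4 + 34\right) = 11 \cdot 38 = 418$)
$p{\left(P,Z \right)} = 419 P$ ($p{\left(P,Z \right)} = 418 P + P = 419 P$)
$\sqrt{-4280275 + p{\left(-1836,d \right)}} = \sqrt{-4280275 + 419 \left(-1836\right)} = \sqrt{-4280275 - 769284} = \sqrt{-5049559} = i \sqrt{5049559}$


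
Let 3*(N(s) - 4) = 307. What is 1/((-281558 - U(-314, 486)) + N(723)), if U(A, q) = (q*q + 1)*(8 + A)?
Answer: 3/215984491 ≈ 1.3890e-8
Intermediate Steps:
N(s) = 319/3 (N(s) = 4 + (⅓)*307 = 4 + 307/3 = 319/3)
U(A, q) = (1 + q²)*(8 + A) (U(A, q) = (q² + 1)*(8 + A) = (1 + q²)*(8 + A))
1/((-281558 - U(-314, 486)) + N(723)) = 1/((-281558 - (8 - 314 + 8*486² - 314*486²)) + 319/3) = 1/((-281558 - (8 - 314 + 8*236196 - 314*236196)) + 319/3) = 1/((-281558 - (8 - 314 + 1889568 - 74165544)) + 319/3) = 1/((-281558 - 1*(-72276282)) + 319/3) = 1/((-281558 + 72276282) + 319/3) = 1/(71994724 + 319/3) = 1/(215984491/3) = 3/215984491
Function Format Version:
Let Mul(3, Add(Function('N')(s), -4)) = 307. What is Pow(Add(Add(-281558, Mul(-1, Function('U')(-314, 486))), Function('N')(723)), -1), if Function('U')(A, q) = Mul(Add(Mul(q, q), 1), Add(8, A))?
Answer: Rational(3, 215984491) ≈ 1.3890e-8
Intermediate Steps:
Function('N')(s) = Rational(319, 3) (Function('N')(s) = Add(4, Mul(Rational(1, 3), 307)) = Add(4, Rational(307, 3)) = Rational(319, 3))
Function('U')(A, q) = Mul(Add(1, Pow(q, 2)), Add(8, A)) (Function('U')(A, q) = Mul(Add(Pow(q, 2), 1), Add(8, A)) = Mul(Add(1, Pow(q, 2)), Add(8, A)))
Pow(Add(Add(-281558, Mul(-1, Function('U')(-314, 486))), Function('N')(723)), -1) = Pow(Add(Add(-281558, Mul(-1, Add(8, -314, Mul(8, Pow(486, 2)), Mul(-314, Pow(486, 2))))), Rational(319, 3)), -1) = Pow(Add(Add(-281558, Mul(-1, Add(8, -314, Mul(8, 236196), Mul(-314, 236196)))), Rational(319, 3)), -1) = Pow(Add(Add(-281558, Mul(-1, Add(8, -314, 1889568, -74165544))), Rational(319, 3)), -1) = Pow(Add(Add(-281558, Mul(-1, -72276282)), Rational(319, 3)), -1) = Pow(Add(Add(-281558, 72276282), Rational(319, 3)), -1) = Pow(Add(71994724, Rational(319, 3)), -1) = Pow(Rational(215984491, 3), -1) = Rational(3, 215984491)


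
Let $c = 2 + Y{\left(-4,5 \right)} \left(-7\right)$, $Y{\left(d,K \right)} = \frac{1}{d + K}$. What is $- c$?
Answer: $5$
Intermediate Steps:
$Y{\left(d,K \right)} = \frac{1}{K + d}$
$c = -5$ ($c = 2 + \frac{1}{5 - 4} \left(-7\right) = 2 + 1^{-1} \left(-7\right) = 2 + 1 \left(-7\right) = 2 - 7 = -5$)
$- c = \left(-1\right) \left(-5\right) = 5$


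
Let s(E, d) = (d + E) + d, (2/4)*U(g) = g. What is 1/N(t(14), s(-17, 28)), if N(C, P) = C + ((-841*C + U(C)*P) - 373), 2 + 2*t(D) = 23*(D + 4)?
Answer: -1/157345 ≈ -6.3555e-6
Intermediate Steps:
U(g) = 2*g
s(E, d) = E + 2*d (s(E, d) = (E + d) + d = E + 2*d)
t(D) = 45 + 23*D/2 (t(D) = -1 + (23*(D + 4))/2 = -1 + (23*(4 + D))/2 = -1 + (92 + 23*D)/2 = -1 + (46 + 23*D/2) = 45 + 23*D/2)
N(C, P) = -373 - 840*C + 2*C*P (N(C, P) = C + ((-841*C + (2*C)*P) - 373) = C + ((-841*C + 2*C*P) - 373) = C + (-373 - 841*C + 2*C*P) = -373 - 840*C + 2*C*P)
1/N(t(14), s(-17, 28)) = 1/(-373 - 840*(45 + (23/2)*14) + 2*(45 + (23/2)*14)*(-17 + 2*28)) = 1/(-373 - 840*(45 + 161) + 2*(45 + 161)*(-17 + 56)) = 1/(-373 - 840*206 + 2*206*39) = 1/(-373 - 173040 + 16068) = 1/(-157345) = -1/157345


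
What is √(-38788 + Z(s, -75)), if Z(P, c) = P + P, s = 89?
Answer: 3*I*√4290 ≈ 196.49*I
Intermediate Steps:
Z(P, c) = 2*P
√(-38788 + Z(s, -75)) = √(-38788 + 2*89) = √(-38788 + 178) = √(-38610) = 3*I*√4290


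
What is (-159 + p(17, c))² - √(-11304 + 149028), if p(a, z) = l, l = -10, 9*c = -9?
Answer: 28561 - 2*√34431 ≈ 28190.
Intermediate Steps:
c = -1 (c = (⅑)*(-9) = -1)
p(a, z) = -10
(-159 + p(17, c))² - √(-11304 + 149028) = (-159 - 10)² - √(-11304 + 149028) = (-169)² - √137724 = 28561 - 2*√34431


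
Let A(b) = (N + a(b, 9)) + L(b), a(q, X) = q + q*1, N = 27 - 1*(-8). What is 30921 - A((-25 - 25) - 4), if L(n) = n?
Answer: 31048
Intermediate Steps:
N = 35 (N = 27 + 8 = 35)
a(q, X) = 2*q (a(q, X) = q + q = 2*q)
A(b) = 35 + 3*b (A(b) = (35 + 2*b) + b = 35 + 3*b)
30921 - A((-25 - 25) - 4) = 30921 - (35 + 3*((-25 - 25) - 4)) = 30921 - (35 + 3*(-50 - 4)) = 30921 - (35 + 3*(-54)) = 30921 - (35 - 162) = 30921 - 1*(-127) = 30921 + 127 = 31048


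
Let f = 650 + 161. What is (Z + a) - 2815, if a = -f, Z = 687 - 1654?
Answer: -4593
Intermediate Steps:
f = 811
Z = -967
a = -811 (a = -1*811 = -811)
(Z + a) - 2815 = (-967 - 811) - 2815 = -1778 - 2815 = -4593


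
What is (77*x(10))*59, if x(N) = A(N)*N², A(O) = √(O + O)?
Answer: 908600*√5 ≈ 2.0317e+6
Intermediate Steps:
A(O) = √2*√O (A(O) = √(2*O) = √2*√O)
x(N) = √2*N^(5/2) (x(N) = (√2*√N)*N² = √2*N^(5/2))
(77*x(10))*59 = (77*(√2*10^(5/2)))*59 = (77*(√2*(100*√10)))*59 = (77*(200*√5))*59 = (15400*√5)*59 = 908600*√5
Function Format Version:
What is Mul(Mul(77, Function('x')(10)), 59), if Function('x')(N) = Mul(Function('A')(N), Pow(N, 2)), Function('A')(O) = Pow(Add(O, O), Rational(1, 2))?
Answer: Mul(908600, Pow(5, Rational(1, 2))) ≈ 2.0317e+6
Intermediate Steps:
Function('A')(O) = Mul(Pow(2, Rational(1, 2)), Pow(O, Rational(1, 2))) (Function('A')(O) = Pow(Mul(2, O), Rational(1, 2)) = Mul(Pow(2, Rational(1, 2)), Pow(O, Rational(1, 2))))
Function('x')(N) = Mul(Pow(2, Rational(1, 2)), Pow(N, Rational(5, 2))) (Function('x')(N) = Mul(Mul(Pow(2, Rational(1, 2)), Pow(N, Rational(1, 2))), Pow(N, 2)) = Mul(Pow(2, Rational(1, 2)), Pow(N, Rational(5, 2))))
Mul(Mul(77, Function('x')(10)), 59) = Mul(Mul(77, Mul(Pow(2, Rational(1, 2)), Pow(10, Rational(5, 2)))), 59) = Mul(Mul(77, Mul(Pow(2, Rational(1, 2)), Mul(100, Pow(10, Rational(1, 2))))), 59) = Mul(Mul(77, Mul(200, Pow(5, Rational(1, 2)))), 59) = Mul(Mul(15400, Pow(5, Rational(1, 2))), 59) = Mul(908600, Pow(5, Rational(1, 2)))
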